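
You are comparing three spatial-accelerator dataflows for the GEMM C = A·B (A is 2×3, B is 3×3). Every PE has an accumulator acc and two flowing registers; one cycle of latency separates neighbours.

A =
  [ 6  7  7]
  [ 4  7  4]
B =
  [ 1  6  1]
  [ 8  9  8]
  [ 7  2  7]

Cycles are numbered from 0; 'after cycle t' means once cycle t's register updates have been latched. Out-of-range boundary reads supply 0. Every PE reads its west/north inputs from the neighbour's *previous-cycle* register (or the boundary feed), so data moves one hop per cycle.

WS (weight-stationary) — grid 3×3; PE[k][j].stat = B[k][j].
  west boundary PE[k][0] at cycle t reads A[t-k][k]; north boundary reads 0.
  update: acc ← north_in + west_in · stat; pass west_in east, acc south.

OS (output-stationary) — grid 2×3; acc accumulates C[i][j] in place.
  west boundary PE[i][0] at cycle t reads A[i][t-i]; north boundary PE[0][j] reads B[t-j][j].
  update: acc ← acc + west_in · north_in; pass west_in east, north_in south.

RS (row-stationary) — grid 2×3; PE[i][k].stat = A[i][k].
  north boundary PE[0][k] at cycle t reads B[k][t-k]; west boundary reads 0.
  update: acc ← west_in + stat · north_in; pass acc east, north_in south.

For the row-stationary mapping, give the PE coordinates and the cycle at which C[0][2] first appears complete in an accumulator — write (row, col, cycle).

RS — PE[0][2] is where C[0][2] collects:
  t=0 PE[0][2]: acc=0 h=0 v=0
  t=1 PE[0][2]: acc=0 h=0 v=0
  t=2 PE[0][2]: acc=111 h=111 v=7
  t=3 PE[0][2]: acc=113 h=113 v=2
  t=4 PE[0][2]: acc=111 h=111 v=7

(row, col, cycle) = (0, 2, 4)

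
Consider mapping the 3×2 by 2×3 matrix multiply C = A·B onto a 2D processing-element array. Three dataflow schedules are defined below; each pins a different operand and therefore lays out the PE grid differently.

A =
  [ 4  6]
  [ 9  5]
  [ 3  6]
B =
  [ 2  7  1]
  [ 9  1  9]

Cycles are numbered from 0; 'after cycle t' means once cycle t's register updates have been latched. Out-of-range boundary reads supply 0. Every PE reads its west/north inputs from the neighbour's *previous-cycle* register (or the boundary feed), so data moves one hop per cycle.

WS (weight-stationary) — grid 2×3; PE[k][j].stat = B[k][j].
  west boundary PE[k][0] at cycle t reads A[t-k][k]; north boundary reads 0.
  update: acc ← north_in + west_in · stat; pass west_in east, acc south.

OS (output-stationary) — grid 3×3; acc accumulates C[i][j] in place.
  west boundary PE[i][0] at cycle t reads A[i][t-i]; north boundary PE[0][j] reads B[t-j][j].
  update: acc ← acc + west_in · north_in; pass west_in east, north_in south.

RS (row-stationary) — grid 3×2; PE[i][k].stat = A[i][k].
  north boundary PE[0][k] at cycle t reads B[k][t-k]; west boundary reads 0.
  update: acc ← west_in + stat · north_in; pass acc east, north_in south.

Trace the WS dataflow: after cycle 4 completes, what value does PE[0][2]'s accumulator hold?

WS (2×3). Following PE[0][2] plus its west/north inputs:
  cycle 0: PE[0][1] → acc 0, east 0, south 0
  cycle 0: PE[0][2] → acc 0, east 0, south 0
  cycle 1: PE[0][1] → acc 28, east 4, south 28
  cycle 1: PE[0][2] → acc 0, east 0, south 0
  cycle 2: PE[0][1] → acc 63, east 9, south 63
  cycle 2: PE[0][2] → acc 4, east 4, south 4
  cycle 3: PE[0][1] → acc 21, east 3, south 21
  cycle 3: PE[0][2] → acc 9, east 9, south 9
  cycle 4: PE[0][1] → acc 0, east 0, south 0
  cycle 4: PE[0][2] → acc 3, east 3, south 3

PE[0][2].acc = 3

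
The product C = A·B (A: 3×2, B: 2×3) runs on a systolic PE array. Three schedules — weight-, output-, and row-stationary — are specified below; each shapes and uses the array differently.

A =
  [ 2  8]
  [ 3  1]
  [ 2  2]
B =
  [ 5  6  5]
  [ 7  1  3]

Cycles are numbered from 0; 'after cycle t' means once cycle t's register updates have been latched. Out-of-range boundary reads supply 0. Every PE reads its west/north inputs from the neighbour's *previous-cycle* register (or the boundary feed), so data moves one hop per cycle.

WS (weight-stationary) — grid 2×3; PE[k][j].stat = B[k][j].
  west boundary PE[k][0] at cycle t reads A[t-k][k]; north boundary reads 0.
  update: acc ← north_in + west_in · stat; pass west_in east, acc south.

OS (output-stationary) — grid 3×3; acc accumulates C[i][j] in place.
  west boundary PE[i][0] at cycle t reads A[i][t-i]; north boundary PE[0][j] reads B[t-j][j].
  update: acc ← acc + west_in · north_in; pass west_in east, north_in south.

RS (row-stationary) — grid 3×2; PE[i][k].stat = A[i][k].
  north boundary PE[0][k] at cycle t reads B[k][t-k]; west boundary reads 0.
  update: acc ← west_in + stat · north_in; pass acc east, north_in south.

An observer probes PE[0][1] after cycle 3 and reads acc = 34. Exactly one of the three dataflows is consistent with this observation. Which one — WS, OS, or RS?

WS [2×3] PE[0][1] across cycles:
  t=0 PE[0][1]: acc=0 h=0 v=0
  t=1 PE[0][1]: acc=12 h=2 v=12
  t=2 PE[0][1]: acc=18 h=3 v=18
  t=3 PE[0][1]: acc=12 h=2 v=12
OS [3×3] PE[0][1] across cycles:
  t=0 PE[0][1]: acc=0 h=0 v=0
  t=1 PE[0][1]: acc=12 h=2 v=6
  t=2 PE[0][1]: acc=20 h=8 v=1
  t=3 PE[0][1]: acc=20 h=0 v=0
RS [3×2] PE[0][1] across cycles:
  t=0 PE[0][1]: acc=0 h=0 v=0
  t=1 PE[0][1]: acc=66 h=66 v=7
  t=2 PE[0][1]: acc=20 h=20 v=1
  t=3 PE[0][1]: acc=34 h=34 v=3

dataflow = RS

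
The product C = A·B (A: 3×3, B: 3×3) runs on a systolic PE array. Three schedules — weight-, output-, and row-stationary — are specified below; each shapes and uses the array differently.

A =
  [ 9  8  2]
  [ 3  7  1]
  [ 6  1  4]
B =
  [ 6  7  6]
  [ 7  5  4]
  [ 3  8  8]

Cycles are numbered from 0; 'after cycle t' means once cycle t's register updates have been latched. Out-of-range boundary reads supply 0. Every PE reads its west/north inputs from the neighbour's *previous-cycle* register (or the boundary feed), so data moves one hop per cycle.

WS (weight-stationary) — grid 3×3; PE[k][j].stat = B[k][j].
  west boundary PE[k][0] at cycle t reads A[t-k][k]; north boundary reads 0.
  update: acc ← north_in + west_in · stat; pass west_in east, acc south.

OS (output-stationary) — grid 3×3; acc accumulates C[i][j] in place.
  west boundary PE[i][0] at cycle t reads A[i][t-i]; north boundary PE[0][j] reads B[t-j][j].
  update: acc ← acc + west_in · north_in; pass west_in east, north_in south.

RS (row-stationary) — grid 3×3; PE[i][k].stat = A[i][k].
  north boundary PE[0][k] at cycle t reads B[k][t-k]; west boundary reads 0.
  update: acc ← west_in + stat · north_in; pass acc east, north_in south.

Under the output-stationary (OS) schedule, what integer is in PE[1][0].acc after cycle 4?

PE[1][0].acc = 70

OS 3×3: PE[1][0] cycle-by-cycle (with neighbour feeds):
  cycle 0: PE[0][0] → acc 54, east 9, south 6
  cycle 0: PE[1][0] → acc 0, east 0, south 0
  cycle 1: PE[0][0] → acc 110, east 8, south 7
  cycle 1: PE[1][0] → acc 18, east 3, south 6
  cycle 2: PE[0][0] → acc 116, east 2, south 3
  cycle 2: PE[1][0] → acc 67, east 7, south 7
  cycle 3: PE[0][0] → acc 116, east 0, south 0
  cycle 3: PE[1][0] → acc 70, east 1, south 3
  cycle 4: PE[0][0] → acc 116, east 0, south 0
  cycle 4: PE[1][0] → acc 70, east 0, south 0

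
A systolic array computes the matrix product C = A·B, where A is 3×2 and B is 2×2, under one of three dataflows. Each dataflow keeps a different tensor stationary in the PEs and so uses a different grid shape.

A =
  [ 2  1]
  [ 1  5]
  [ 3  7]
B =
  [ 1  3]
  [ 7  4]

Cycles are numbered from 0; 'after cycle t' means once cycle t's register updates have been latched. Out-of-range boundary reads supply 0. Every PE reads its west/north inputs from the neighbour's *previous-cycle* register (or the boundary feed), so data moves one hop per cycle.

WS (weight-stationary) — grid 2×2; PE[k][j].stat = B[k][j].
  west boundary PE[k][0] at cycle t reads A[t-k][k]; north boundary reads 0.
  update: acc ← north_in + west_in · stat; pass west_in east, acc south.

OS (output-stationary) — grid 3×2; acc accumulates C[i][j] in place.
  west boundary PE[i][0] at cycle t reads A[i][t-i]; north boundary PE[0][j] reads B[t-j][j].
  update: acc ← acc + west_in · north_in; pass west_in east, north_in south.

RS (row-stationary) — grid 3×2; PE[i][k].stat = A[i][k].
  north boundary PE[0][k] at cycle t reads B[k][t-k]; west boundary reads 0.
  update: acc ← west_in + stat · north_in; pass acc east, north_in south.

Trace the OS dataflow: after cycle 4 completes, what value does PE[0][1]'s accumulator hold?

PE[0][1].acc = 10

OS on a 3×2 grid — tracing PE[0][1] and its feeders:
  cycle 0: PE[0][0] → acc 2, east 2, south 1
  cycle 0: PE[0][1] → acc 0, east 0, south 0
  cycle 1: PE[0][0] → acc 9, east 1, south 7
  cycle 1: PE[0][1] → acc 6, east 2, south 3
  cycle 2: PE[0][0] → acc 9, east 0, south 0
  cycle 2: PE[0][1] → acc 10, east 1, south 4
  cycle 3: PE[0][0] → acc 9, east 0, south 0
  cycle 3: PE[0][1] → acc 10, east 0, south 0
  cycle 4: PE[0][0] → acc 9, east 0, south 0
  cycle 4: PE[0][1] → acc 10, east 0, south 0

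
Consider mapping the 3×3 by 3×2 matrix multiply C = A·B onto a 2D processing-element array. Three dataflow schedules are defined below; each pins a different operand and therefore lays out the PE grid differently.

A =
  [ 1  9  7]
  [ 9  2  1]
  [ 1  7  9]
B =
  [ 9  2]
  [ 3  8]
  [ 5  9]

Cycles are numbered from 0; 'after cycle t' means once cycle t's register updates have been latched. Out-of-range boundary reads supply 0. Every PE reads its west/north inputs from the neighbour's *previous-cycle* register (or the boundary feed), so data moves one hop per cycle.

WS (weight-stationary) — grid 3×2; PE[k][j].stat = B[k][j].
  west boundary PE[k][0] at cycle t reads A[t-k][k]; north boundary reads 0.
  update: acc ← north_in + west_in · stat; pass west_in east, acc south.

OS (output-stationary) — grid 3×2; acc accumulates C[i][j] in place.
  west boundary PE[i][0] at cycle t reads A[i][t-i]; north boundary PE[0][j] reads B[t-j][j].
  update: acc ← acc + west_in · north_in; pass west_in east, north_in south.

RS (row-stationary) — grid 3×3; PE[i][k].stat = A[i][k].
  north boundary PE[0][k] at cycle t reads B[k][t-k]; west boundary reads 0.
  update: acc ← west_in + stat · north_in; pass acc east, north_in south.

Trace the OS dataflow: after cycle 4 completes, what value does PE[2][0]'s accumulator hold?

PE[2][0].acc = 75

OS on a 3×2 grid — tracing PE[2][0] and its feeders:
  0: (1,0).acc=0  regs=<0,0>
  0: (2,0).acc=0  regs=<0,0>
  1: (1,0).acc=81  regs=<9,9>
  1: (2,0).acc=0  regs=<0,0>
  2: (1,0).acc=87  regs=<2,3>
  2: (2,0).acc=9  regs=<1,9>
  3: (1,0).acc=92  regs=<1,5>
  3: (2,0).acc=30  regs=<7,3>
  4: (1,0).acc=92  regs=<0,0>
  4: (2,0).acc=75  regs=<9,5>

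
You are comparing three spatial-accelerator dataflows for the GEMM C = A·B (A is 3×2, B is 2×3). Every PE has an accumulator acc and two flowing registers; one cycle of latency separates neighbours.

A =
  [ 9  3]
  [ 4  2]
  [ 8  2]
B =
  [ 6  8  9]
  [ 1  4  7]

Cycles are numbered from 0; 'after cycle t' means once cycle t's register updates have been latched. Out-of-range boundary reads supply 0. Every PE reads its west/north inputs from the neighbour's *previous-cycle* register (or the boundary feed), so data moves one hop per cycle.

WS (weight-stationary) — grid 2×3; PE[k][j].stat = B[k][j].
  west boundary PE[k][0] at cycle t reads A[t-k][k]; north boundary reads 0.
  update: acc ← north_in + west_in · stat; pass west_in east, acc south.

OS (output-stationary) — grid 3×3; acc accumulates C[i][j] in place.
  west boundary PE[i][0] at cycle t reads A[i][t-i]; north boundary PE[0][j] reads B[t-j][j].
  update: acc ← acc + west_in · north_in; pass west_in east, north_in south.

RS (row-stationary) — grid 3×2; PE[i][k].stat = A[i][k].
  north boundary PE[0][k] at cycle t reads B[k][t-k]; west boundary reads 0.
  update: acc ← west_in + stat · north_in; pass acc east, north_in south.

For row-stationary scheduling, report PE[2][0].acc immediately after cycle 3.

PE[2][0].acc = 64

RS (3×2). Following PE[2][0] plus its west/north inputs:
  c0 r1c0: 0 / 0 / 0
  c0 r2c0: 0 / 0 / 0
  c1 r1c0: 24 / 24 / 6
  c1 r2c0: 0 / 0 / 0
  c2 r1c0: 32 / 32 / 8
  c2 r2c0: 48 / 48 / 6
  c3 r1c0: 36 / 36 / 9
  c3 r2c0: 64 / 64 / 8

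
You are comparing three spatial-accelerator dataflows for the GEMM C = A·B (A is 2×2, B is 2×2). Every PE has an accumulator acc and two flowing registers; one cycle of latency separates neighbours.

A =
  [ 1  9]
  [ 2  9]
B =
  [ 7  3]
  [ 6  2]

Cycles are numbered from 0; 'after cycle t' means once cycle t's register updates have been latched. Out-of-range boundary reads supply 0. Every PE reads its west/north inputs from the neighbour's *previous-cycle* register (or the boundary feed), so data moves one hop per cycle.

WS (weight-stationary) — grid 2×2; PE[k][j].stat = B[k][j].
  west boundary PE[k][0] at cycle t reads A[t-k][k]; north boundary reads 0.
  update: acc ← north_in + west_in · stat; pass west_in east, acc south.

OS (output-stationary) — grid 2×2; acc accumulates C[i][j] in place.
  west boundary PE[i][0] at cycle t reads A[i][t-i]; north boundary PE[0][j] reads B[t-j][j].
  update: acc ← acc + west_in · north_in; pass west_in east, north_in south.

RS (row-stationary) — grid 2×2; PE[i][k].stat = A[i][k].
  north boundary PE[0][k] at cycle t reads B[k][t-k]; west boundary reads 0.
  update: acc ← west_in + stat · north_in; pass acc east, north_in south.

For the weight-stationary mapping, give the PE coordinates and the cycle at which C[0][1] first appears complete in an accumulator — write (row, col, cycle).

WS: C[0][1] accumulates in PE[1][1]:
  after 0 — PE[1][1] acc=0, pass-E 0, pass-S 0
  after 1 — PE[1][1] acc=0, pass-E 0, pass-S 0
  after 2 — PE[1][1] acc=21, pass-E 9, pass-S 21

(row, col, cycle) = (1, 1, 2)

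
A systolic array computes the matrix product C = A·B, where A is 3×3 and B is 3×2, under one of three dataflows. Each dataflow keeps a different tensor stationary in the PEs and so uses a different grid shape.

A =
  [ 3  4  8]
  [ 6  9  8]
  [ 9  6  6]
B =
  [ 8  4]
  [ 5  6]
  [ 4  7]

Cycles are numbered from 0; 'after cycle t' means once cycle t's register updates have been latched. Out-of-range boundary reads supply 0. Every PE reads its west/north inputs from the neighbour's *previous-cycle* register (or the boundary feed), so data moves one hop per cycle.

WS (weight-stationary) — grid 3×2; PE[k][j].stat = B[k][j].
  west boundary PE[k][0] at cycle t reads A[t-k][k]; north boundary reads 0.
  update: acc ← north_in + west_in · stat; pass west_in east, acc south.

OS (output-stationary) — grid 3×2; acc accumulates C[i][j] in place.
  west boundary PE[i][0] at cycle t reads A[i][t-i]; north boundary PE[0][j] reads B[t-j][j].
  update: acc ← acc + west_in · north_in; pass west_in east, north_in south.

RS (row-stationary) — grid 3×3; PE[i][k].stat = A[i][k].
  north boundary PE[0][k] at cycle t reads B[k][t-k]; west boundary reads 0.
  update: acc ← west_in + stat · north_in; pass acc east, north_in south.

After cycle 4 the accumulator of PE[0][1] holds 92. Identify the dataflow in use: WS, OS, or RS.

dataflow = OS

WS (3×2 grid), PE[0][1]:
  @0  [0,1]  acc 0  |  →0  ↓0
  @1  [0,1]  acc 12  |  →3  ↓12
  @2  [0,1]  acc 24  |  →6  ↓24
  @3  [0,1]  acc 36  |  →9  ↓36
  @4  [0,1]  acc 0  |  →0  ↓0
OS (3×2 grid), PE[0][1]:
  @0  [0,1]  acc 0  |  →0  ↓0
  @1  [0,1]  acc 12  |  →3  ↓4
  @2  [0,1]  acc 36  |  →4  ↓6
  @3  [0,1]  acc 92  |  →8  ↓7
  @4  [0,1]  acc 92  |  →0  ↓0
RS (3×3 grid), PE[0][1]:
  @0  [0,1]  acc 0  |  →0  ↓0
  @1  [0,1]  acc 44  |  →44  ↓5
  @2  [0,1]  acc 36  |  →36  ↓6
  @3  [0,1]  acc 0  |  →0  ↓0
  @4  [0,1]  acc 0  |  →0  ↓0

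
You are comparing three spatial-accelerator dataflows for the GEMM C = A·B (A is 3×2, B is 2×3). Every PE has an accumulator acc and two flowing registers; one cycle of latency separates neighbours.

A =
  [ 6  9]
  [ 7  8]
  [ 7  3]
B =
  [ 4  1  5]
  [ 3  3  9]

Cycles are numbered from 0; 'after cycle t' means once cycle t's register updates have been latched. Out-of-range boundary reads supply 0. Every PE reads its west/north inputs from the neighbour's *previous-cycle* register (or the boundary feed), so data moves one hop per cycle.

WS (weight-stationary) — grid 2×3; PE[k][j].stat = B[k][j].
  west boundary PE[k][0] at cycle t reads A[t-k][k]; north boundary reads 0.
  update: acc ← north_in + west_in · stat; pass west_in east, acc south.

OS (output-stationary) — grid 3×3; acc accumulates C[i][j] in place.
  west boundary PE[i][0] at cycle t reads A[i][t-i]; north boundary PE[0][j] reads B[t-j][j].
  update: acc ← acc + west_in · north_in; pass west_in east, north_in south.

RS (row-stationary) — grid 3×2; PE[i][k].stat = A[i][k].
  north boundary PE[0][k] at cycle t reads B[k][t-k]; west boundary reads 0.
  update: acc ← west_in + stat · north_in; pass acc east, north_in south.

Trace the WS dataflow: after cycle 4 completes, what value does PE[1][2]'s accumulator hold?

WS (2×3). Following PE[1][2] plus its west/north inputs:
  step 0 · PE0,2: acc=0; fwd→0 fwd↓0
  step 0 · PE1,1: acc=0; fwd→0 fwd↓0
  step 0 · PE1,2: acc=0; fwd→0 fwd↓0
  step 1 · PE0,2: acc=0; fwd→0 fwd↓0
  step 1 · PE1,1: acc=0; fwd→0 fwd↓0
  step 1 · PE1,2: acc=0; fwd→0 fwd↓0
  step 2 · PE0,2: acc=30; fwd→6 fwd↓30
  step 2 · PE1,1: acc=33; fwd→9 fwd↓33
  step 2 · PE1,2: acc=0; fwd→0 fwd↓0
  step 3 · PE0,2: acc=35; fwd→7 fwd↓35
  step 3 · PE1,1: acc=31; fwd→8 fwd↓31
  step 3 · PE1,2: acc=111; fwd→9 fwd↓111
  step 4 · PE0,2: acc=35; fwd→7 fwd↓35
  step 4 · PE1,1: acc=16; fwd→3 fwd↓16
  step 4 · PE1,2: acc=107; fwd→8 fwd↓107

PE[1][2].acc = 107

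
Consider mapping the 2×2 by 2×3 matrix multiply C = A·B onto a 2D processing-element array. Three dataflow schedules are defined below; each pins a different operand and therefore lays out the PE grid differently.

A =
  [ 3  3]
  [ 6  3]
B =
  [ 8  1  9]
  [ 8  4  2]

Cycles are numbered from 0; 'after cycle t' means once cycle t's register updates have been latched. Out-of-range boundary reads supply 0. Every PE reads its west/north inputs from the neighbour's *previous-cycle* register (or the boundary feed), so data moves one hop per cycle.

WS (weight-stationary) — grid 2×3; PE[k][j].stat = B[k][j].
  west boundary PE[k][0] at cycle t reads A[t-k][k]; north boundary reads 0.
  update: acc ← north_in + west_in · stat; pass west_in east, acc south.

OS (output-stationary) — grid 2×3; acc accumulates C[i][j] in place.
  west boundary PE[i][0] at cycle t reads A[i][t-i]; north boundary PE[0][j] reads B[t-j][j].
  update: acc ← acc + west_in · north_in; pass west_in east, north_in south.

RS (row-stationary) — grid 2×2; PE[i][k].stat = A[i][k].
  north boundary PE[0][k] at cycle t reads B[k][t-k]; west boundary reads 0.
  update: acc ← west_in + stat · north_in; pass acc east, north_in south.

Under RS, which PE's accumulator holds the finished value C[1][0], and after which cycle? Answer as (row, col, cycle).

(row, col, cycle) = (1, 1, 2)

RS — PE[1][1] is where C[1][0] collects:
  after 0 — PE[1][1] acc=0, pass-E 0, pass-S 0
  after 1 — PE[1][1] acc=0, pass-E 0, pass-S 0
  after 2 — PE[1][1] acc=72, pass-E 72, pass-S 8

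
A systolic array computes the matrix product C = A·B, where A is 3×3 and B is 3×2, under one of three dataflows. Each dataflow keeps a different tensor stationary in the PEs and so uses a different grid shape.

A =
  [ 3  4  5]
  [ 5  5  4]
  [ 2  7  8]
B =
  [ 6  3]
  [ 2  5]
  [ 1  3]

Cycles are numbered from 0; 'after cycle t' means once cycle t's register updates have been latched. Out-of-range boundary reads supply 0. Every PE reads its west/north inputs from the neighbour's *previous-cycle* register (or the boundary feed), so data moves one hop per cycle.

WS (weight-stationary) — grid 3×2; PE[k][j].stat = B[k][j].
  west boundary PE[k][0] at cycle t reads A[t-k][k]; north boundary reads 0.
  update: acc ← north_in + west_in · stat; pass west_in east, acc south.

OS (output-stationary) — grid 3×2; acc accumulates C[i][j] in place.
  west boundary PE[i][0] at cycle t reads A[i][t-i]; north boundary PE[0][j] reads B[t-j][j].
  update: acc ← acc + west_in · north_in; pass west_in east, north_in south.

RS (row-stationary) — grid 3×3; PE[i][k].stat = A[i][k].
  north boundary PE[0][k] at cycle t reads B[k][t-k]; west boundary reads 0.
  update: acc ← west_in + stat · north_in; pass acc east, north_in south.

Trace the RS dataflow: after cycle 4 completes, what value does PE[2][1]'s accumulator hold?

Tracing RS — 3×3 array, target PE[2][1]:
  step 0 · PE1,1: acc=0; fwd→0 fwd↓0
  step 0 · PE2,0: acc=0; fwd→0 fwd↓0
  step 0 · PE2,1: acc=0; fwd→0 fwd↓0
  step 1 · PE1,1: acc=0; fwd→0 fwd↓0
  step 1 · PE2,0: acc=0; fwd→0 fwd↓0
  step 1 · PE2,1: acc=0; fwd→0 fwd↓0
  step 2 · PE1,1: acc=40; fwd→40 fwd↓2
  step 2 · PE2,0: acc=12; fwd→12 fwd↓6
  step 2 · PE2,1: acc=0; fwd→0 fwd↓0
  step 3 · PE1,1: acc=40; fwd→40 fwd↓5
  step 3 · PE2,0: acc=6; fwd→6 fwd↓3
  step 3 · PE2,1: acc=26; fwd→26 fwd↓2
  step 4 · PE1,1: acc=0; fwd→0 fwd↓0
  step 4 · PE2,0: acc=0; fwd→0 fwd↓0
  step 4 · PE2,1: acc=41; fwd→41 fwd↓5

PE[2][1].acc = 41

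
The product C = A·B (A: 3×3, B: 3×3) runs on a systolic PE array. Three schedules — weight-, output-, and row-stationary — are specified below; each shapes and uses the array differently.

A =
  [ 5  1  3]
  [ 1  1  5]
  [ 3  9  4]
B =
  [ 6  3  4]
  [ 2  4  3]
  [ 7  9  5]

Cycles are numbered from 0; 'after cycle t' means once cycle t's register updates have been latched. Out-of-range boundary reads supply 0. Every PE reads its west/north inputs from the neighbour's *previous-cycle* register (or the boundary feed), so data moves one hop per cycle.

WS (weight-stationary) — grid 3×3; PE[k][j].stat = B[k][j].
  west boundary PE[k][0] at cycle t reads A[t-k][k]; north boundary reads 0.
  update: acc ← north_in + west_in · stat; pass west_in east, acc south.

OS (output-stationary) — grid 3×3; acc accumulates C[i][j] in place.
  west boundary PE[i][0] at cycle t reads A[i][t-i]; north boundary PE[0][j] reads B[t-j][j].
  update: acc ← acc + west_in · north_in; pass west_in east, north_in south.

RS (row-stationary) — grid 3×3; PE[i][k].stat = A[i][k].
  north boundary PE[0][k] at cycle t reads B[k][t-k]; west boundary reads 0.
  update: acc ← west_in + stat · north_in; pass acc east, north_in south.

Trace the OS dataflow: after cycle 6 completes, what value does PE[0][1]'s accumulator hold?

PE[0][1].acc = 46

OS on a 3×3 grid — tracing PE[0][1] and its feeders:
  step 0 · PE0,0: acc=30; fwd→5 fwd↓6
  step 0 · PE0,1: acc=0; fwd→0 fwd↓0
  step 1 · PE0,0: acc=32; fwd→1 fwd↓2
  step 1 · PE0,1: acc=15; fwd→5 fwd↓3
  step 2 · PE0,0: acc=53; fwd→3 fwd↓7
  step 2 · PE0,1: acc=19; fwd→1 fwd↓4
  step 3 · PE0,0: acc=53; fwd→0 fwd↓0
  step 3 · PE0,1: acc=46; fwd→3 fwd↓9
  step 4 · PE0,0: acc=53; fwd→0 fwd↓0
  step 4 · PE0,1: acc=46; fwd→0 fwd↓0
  step 5 · PE0,0: acc=53; fwd→0 fwd↓0
  step 5 · PE0,1: acc=46; fwd→0 fwd↓0
  step 6 · PE0,0: acc=53; fwd→0 fwd↓0
  step 6 · PE0,1: acc=46; fwd→0 fwd↓0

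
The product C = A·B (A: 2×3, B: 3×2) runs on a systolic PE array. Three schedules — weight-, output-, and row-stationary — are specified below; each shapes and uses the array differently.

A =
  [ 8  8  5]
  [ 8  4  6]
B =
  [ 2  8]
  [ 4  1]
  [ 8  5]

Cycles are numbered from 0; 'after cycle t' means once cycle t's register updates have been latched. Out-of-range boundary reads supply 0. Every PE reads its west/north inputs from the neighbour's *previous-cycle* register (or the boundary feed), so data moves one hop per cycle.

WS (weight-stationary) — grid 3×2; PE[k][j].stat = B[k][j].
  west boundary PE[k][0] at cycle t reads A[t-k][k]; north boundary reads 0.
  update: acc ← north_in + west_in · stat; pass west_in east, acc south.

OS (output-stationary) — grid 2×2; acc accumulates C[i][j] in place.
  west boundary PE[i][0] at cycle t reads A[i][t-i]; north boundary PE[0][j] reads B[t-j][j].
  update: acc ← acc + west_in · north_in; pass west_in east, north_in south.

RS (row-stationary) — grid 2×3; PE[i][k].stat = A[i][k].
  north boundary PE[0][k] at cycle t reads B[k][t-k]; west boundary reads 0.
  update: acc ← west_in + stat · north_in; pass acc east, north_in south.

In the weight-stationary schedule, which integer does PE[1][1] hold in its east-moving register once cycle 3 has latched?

WS 3×2: PE[1][1] cycle-by-cycle (with neighbour feeds):
  c0 r0c1: 0 / 0 / 0
  c0 r1c0: 0 / 0 / 0
  c0 r1c1: 0 / 0 / 0
  c1 r0c1: 64 / 8 / 64
  c1 r1c0: 48 / 8 / 48
  c1 r1c1: 0 / 0 / 0
  c2 r0c1: 64 / 8 / 64
  c2 r1c0: 32 / 4 / 32
  c2 r1c1: 72 / 8 / 72
  c3 r0c1: 0 / 0 / 0
  c3 r1c0: 0 / 0 / 0
  c3 r1c1: 68 / 4 / 68

register = 4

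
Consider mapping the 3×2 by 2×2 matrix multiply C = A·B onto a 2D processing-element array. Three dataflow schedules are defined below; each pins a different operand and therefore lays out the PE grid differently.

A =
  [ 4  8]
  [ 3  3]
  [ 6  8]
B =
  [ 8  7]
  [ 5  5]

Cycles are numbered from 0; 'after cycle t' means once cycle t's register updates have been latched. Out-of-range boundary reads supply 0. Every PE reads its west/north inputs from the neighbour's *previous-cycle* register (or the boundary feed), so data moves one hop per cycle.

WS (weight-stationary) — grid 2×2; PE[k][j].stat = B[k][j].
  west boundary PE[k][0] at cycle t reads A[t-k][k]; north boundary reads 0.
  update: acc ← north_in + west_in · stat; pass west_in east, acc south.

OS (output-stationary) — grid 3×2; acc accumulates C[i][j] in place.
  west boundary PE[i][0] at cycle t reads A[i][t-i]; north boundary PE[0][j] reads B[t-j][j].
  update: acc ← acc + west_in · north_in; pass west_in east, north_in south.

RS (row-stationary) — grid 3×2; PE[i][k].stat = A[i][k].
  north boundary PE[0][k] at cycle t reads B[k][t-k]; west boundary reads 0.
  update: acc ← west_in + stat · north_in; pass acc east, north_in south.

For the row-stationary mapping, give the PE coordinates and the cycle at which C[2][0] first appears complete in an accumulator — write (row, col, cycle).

(row, col, cycle) = (2, 1, 3)

RS — PE[2][1] is where C[2][0] collects:
  [0] (2,1) acc=0 (h:0 v:0)
  [1] (2,1) acc=0 (h:0 v:0)
  [2] (2,1) acc=0 (h:0 v:0)
  [3] (2,1) acc=88 (h:88 v:5)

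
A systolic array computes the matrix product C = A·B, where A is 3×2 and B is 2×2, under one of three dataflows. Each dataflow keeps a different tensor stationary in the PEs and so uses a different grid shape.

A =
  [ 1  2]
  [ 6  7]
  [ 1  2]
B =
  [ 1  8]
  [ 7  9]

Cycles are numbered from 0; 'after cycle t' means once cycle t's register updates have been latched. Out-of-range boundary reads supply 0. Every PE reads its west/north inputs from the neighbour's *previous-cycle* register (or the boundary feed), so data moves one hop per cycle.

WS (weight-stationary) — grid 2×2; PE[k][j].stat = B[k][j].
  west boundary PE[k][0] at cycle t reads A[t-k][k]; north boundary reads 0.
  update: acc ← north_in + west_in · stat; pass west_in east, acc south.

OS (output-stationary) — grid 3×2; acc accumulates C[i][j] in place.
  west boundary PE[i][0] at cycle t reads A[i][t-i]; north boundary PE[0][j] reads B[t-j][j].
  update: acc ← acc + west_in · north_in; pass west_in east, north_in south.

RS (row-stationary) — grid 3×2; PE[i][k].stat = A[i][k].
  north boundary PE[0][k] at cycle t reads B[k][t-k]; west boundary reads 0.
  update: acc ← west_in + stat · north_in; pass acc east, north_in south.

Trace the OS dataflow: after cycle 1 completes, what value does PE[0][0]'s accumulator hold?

PE[0][0].acc = 15

Tracing OS — 3×2 array, target PE[0][0]:
  [0] (0,0) acc=1 (h:1 v:1)
  [1] (0,0) acc=15 (h:2 v:7)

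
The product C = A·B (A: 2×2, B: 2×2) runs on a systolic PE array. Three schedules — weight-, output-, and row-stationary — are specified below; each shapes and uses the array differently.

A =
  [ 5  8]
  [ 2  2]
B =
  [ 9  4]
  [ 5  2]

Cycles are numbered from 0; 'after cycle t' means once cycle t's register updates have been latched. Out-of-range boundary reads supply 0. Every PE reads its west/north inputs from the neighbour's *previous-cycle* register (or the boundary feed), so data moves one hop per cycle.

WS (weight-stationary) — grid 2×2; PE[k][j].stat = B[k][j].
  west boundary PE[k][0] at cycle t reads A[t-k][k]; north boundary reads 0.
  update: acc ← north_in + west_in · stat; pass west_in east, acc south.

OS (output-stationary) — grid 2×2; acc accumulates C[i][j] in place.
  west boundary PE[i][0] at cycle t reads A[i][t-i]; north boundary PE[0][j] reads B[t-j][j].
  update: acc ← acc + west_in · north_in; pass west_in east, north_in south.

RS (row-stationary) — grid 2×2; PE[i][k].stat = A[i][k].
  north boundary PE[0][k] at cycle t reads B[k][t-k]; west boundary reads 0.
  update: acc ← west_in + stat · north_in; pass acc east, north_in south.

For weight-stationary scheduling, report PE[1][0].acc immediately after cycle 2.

PE[1][0].acc = 28

WS 2×2: PE[1][0] cycle-by-cycle (with neighbour feeds):
  step 0 · PE0,0: acc=45; fwd→5 fwd↓45
  step 0 · PE1,0: acc=0; fwd→0 fwd↓0
  step 1 · PE0,0: acc=18; fwd→2 fwd↓18
  step 1 · PE1,0: acc=85; fwd→8 fwd↓85
  step 2 · PE0,0: acc=0; fwd→0 fwd↓0
  step 2 · PE1,0: acc=28; fwd→2 fwd↓28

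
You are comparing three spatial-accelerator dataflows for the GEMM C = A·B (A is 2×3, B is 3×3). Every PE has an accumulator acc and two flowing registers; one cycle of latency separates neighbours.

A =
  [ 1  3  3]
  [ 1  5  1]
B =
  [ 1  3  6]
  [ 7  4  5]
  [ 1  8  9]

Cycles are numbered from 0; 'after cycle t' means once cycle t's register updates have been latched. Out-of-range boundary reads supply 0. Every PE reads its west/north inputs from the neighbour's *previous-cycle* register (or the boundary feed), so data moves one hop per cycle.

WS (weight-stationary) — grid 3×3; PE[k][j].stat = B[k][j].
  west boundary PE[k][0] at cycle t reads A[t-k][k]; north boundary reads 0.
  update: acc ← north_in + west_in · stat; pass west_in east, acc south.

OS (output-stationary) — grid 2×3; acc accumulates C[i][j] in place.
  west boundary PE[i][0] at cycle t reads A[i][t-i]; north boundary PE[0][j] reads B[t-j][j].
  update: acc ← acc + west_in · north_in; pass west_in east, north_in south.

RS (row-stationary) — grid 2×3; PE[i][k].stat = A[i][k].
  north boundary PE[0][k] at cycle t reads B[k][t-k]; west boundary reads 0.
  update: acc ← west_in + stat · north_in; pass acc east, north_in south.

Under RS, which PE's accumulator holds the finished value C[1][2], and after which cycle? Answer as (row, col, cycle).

Under RS, C[1][2] lands at PE[1][2]:
  t=0 PE[1][2]: acc=0 h=0 v=0
  t=1 PE[1][2]: acc=0 h=0 v=0
  t=2 PE[1][2]: acc=0 h=0 v=0
  t=3 PE[1][2]: acc=37 h=37 v=1
  t=4 PE[1][2]: acc=31 h=31 v=8
  t=5 PE[1][2]: acc=40 h=40 v=9

(row, col, cycle) = (1, 2, 5)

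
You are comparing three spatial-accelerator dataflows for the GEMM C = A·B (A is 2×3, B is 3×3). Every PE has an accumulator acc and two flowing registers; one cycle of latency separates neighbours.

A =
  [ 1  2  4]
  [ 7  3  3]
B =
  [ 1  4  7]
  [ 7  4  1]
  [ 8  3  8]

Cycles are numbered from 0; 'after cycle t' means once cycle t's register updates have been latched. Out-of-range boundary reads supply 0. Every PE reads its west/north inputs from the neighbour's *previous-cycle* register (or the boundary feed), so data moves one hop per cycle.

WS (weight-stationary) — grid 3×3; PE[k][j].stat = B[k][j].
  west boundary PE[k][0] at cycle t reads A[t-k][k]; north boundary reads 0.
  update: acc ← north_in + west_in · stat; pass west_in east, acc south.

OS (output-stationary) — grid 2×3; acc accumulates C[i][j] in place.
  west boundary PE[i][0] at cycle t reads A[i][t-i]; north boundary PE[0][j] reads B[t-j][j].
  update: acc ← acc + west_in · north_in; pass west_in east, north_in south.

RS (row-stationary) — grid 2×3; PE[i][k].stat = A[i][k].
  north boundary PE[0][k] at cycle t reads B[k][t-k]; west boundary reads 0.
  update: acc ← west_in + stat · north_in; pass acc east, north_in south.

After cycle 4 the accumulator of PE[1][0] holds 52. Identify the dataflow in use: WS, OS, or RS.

— WS: 3×3; PE[1][0] trace:
  0: (1,0).acc=0  regs=<0,0>
  1: (1,0).acc=15  regs=<2,15>
  2: (1,0).acc=28  regs=<3,28>
  3: (1,0).acc=0  regs=<0,0>
  4: (1,0).acc=0  regs=<0,0>
— OS: 2×3; PE[1][0] trace:
  0: (1,0).acc=0  regs=<0,0>
  1: (1,0).acc=7  regs=<7,1>
  2: (1,0).acc=28  regs=<3,7>
  3: (1,0).acc=52  regs=<3,8>
  4: (1,0).acc=52  regs=<0,0>
— RS: 2×3; PE[1][0] trace:
  0: (1,0).acc=0  regs=<0,0>
  1: (1,0).acc=7  regs=<7,1>
  2: (1,0).acc=28  regs=<28,4>
  3: (1,0).acc=49  regs=<49,7>
  4: (1,0).acc=0  regs=<0,0>

dataflow = OS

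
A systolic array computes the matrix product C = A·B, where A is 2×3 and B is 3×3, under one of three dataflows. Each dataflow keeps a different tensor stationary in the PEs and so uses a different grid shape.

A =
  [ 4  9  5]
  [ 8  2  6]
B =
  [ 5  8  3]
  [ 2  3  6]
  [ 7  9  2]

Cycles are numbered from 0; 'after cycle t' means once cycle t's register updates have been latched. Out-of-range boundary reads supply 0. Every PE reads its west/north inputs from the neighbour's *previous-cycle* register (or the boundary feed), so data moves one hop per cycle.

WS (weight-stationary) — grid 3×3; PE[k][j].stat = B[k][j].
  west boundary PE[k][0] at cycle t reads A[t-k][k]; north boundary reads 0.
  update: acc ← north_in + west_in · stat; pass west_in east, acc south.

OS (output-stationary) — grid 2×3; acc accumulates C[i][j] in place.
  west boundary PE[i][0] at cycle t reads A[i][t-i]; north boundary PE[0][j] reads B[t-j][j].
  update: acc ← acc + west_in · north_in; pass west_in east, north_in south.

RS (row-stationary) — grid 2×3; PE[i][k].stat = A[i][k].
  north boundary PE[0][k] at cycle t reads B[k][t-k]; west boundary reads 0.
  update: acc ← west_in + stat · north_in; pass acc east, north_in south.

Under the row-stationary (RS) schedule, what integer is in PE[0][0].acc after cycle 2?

RS on a 2×3 grid — tracing PE[0][0] and its feeders:
  [0] (0,0) acc=20 (h:20 v:5)
  [1] (0,0) acc=32 (h:32 v:8)
  [2] (0,0) acc=12 (h:12 v:3)

PE[0][0].acc = 12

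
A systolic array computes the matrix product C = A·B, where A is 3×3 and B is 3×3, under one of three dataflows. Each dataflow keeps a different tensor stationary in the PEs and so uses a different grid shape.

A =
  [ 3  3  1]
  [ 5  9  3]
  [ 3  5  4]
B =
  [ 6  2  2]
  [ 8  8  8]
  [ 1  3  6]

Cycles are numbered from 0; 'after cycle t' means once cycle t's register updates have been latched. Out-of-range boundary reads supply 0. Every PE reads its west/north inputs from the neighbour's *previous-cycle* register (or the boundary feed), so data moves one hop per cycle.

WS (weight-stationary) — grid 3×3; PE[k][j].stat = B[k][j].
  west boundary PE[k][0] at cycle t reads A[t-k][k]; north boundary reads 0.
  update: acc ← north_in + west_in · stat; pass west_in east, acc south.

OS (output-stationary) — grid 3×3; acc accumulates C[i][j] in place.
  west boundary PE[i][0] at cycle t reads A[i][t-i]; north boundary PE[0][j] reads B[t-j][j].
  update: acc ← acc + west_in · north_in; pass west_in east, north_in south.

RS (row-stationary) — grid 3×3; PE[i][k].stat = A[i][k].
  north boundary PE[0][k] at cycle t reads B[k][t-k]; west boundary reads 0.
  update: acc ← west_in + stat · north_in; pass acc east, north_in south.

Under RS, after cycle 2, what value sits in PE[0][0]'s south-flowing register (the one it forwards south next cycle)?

RS 3×3: PE[0][0] cycle-by-cycle (with neighbour feeds):
  0: (0,0).acc=18  regs=<18,6>
  1: (0,0).acc=6  regs=<6,2>
  2: (0,0).acc=6  regs=<6,2>

register = 2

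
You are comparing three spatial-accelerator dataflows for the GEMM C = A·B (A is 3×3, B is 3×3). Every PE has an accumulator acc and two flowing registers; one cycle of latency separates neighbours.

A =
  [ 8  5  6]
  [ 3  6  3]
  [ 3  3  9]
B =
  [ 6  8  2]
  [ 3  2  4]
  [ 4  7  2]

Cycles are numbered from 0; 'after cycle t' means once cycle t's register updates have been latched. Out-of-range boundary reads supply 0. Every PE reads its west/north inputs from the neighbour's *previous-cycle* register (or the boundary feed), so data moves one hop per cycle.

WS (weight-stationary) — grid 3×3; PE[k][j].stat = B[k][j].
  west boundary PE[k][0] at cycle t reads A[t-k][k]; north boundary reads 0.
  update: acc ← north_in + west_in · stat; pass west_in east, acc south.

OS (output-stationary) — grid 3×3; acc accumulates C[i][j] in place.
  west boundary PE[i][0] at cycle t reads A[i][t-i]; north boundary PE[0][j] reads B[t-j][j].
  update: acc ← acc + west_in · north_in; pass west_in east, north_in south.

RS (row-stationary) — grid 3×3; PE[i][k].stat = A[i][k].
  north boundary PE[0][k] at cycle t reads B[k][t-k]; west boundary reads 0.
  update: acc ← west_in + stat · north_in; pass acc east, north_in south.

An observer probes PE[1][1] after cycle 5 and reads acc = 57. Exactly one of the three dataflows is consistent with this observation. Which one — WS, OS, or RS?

WS [3×3] PE[1][1] across cycles:
  [0] (1,1) acc=0 (h:0 v:0)
  [1] (1,1) acc=0 (h:0 v:0)
  [2] (1,1) acc=74 (h:5 v:74)
  [3] (1,1) acc=36 (h:6 v:36)
  [4] (1,1) acc=30 (h:3 v:30)
  [5] (1,1) acc=0 (h:0 v:0)
OS [3×3] PE[1][1] across cycles:
  [0] (1,1) acc=0 (h:0 v:0)
  [1] (1,1) acc=0 (h:0 v:0)
  [2] (1,1) acc=24 (h:3 v:8)
  [3] (1,1) acc=36 (h:6 v:2)
  [4] (1,1) acc=57 (h:3 v:7)
  [5] (1,1) acc=57 (h:0 v:0)
RS [3×3] PE[1][1] across cycles:
  [0] (1,1) acc=0 (h:0 v:0)
  [1] (1,1) acc=0 (h:0 v:0)
  [2] (1,1) acc=36 (h:36 v:3)
  [3] (1,1) acc=36 (h:36 v:2)
  [4] (1,1) acc=30 (h:30 v:4)
  [5] (1,1) acc=0 (h:0 v:0)

dataflow = OS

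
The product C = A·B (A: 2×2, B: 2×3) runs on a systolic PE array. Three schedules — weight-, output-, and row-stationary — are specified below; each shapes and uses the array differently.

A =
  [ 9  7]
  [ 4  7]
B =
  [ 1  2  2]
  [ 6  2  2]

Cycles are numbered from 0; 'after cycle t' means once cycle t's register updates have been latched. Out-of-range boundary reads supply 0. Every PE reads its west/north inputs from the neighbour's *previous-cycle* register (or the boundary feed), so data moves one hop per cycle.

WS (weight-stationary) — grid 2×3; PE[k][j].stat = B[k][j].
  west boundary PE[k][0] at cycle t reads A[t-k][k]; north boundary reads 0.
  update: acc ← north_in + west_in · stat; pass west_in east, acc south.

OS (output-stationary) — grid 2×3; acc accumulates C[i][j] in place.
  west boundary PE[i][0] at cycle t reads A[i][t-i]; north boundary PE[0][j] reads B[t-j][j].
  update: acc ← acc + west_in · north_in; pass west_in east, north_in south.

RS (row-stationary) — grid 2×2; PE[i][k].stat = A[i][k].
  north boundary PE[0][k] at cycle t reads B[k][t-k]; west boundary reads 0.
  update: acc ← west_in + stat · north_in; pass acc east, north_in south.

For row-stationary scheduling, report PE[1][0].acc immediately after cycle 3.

PE[1][0].acc = 8

RS 2×2: PE[1][0] cycle-by-cycle (with neighbour feeds):
  t=0 PE[0][0]: acc=9 h=9 v=1
  t=0 PE[1][0]: acc=0 h=0 v=0
  t=1 PE[0][0]: acc=18 h=18 v=2
  t=1 PE[1][0]: acc=4 h=4 v=1
  t=2 PE[0][0]: acc=18 h=18 v=2
  t=2 PE[1][0]: acc=8 h=8 v=2
  t=3 PE[0][0]: acc=0 h=0 v=0
  t=3 PE[1][0]: acc=8 h=8 v=2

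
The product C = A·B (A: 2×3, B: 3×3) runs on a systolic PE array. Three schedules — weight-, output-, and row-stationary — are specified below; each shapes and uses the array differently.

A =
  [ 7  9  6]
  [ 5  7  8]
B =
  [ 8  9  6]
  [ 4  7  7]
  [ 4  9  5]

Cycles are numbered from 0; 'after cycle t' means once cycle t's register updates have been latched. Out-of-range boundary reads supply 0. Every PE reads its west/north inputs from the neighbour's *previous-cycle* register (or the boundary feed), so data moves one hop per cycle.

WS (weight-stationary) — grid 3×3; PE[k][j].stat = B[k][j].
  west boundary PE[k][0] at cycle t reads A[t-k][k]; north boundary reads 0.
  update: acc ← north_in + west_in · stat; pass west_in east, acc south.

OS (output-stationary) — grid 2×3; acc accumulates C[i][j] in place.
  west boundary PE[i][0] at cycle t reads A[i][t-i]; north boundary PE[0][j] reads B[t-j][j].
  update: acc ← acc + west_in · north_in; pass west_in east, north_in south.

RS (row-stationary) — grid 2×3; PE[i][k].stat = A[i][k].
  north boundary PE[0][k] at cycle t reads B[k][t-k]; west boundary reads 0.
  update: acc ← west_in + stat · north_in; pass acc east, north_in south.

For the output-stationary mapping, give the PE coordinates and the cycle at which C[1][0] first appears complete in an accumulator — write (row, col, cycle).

Under OS, C[1][0] lands at PE[1][0]:
  cycle 0: PE[1][0] → acc 0, east 0, south 0
  cycle 1: PE[1][0] → acc 40, east 5, south 8
  cycle 2: PE[1][0] → acc 68, east 7, south 4
  cycle 3: PE[1][0] → acc 100, east 8, south 4

(row, col, cycle) = (1, 0, 3)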